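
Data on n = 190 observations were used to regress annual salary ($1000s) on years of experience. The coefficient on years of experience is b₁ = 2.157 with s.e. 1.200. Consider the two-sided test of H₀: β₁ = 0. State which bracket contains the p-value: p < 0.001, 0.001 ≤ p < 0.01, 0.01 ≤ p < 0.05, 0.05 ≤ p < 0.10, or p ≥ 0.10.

0.05 ≤ p < 0.10

t = 2.157 / 1.200 = 1.798.
df = n − 2 = 190 − 2 = 188.
Two-sided p = 2·P(T_{188} > |t|) ≈ 0.0739.
So 0.05 ≤ p < 0.10.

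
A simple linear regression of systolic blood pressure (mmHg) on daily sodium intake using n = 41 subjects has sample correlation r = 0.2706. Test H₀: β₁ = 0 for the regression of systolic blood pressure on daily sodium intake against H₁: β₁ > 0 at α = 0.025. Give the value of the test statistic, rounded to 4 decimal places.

t = r·√(n − 2)/√(1 − r²) = 0.2706·√39/√0.926776 = 1.7554.
df = n − 2 = 39.
One-sided p ≈ 0.0435, which is ≥ 0.025, so fail to reject H₀.
The data do not give significant evidence of a linear association between daily sodium intake and systolic blood pressure.

t = 1.7554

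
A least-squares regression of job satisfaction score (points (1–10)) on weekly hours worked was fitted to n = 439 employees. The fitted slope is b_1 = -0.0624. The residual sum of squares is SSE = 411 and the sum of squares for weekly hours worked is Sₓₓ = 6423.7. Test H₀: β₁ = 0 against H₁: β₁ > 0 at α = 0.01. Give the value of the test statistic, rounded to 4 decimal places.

t = -5.1570

MSE = SSE/(n − 2) = 411/437 = 0.940503.
SE(b_1) = √(MSE/Sₓₓ) = √(0.940503/6423.7) = 0.0121001.
t = -0.0624 / 0.0121001 = -5.1570.
df = n − 2 = 437.
One-sided p ≈ 1.0000, which is ≥ 0.01, so fail to reject H₀.
The data do not give significant evidence that the true slope on weekly hours worked is positive.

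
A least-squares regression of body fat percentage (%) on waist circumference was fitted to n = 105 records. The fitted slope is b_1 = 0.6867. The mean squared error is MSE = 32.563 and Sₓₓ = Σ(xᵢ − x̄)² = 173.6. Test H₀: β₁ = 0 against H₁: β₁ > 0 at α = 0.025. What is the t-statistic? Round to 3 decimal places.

t = 1.586

SE(b_1) = √(MSE/Sₓₓ) = √(32.563/173.6) = 0.433099.
t = 0.6867 / 0.433099 = 1.586.
df = n − 2 = 103.
One-sided p ≈ 0.0580, which is ≥ 0.025, so fail to reject H₀.
The data do not give significant evidence that the true slope on waist circumference is positive.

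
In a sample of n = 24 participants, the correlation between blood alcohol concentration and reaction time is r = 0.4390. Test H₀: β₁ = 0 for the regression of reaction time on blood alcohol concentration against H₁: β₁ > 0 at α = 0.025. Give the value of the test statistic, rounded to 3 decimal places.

t = 2.292

t = r·√(n − 2)/√(1 − r²) = 0.4390·√22/√0.807279 = 2.292.
df = n − 2 = 22.
One-sided p ≈ 0.0159, which is < 0.025, so reject H₀.
There is evidence of a linear association between blood alcohol concentration and reaction time.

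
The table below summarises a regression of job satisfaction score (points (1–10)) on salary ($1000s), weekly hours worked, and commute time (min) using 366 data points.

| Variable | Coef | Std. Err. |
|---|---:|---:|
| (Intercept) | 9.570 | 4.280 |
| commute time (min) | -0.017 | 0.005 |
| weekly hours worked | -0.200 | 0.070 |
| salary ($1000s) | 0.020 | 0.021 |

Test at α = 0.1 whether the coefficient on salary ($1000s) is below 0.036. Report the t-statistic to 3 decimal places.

t = -0.762

Read off: b = 0.020, SE = 0.021 for salary ($1000s).
H₀: β₁ = 0.036 vs H₁: β₁ < 0.036.
t = (0.020 − 0.036) / 0.021 = -0.762.
df = n − k − 1 = 366 − 3 − 1 = 362.
One-sided p ≈ 0.2233, which is ≥ 0.1, so fail to reject H₀.
The data do not give significant evidence that the true slope on salary ($1000s) is below 0.036 points (1–10) per unit, holding the other predictors fixed.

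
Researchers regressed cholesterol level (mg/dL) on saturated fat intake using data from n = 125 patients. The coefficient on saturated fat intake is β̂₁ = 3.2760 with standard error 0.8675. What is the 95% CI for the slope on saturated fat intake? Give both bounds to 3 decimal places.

df = n − 2 = 125 − 2 = 123.
t* = t_{0.025, 123} = 1.979439.
Margin = t* × SE = 1.979439 × 0.8675 = 1.71716.
CI: 3.2760 ± 1.71716 → (1.559, 4.993).
With 95% confidence, each one-unit increase in saturated fat intake is associated with a change of between 1.559 and 4.993 mg/dL in cholesterol level.

(1.559, 4.993)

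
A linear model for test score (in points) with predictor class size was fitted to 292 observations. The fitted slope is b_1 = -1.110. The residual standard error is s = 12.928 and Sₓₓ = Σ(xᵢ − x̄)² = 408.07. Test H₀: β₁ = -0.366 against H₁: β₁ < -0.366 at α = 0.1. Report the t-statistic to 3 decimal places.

SE(b_1) = s/√Sₓₓ = 12.928/√408.07 = 0.639976.
t = (-1.110 − (-0.366)) / 0.639976 = -1.163.
df = n − 2 = 290.
One-sided p ≈ 0.1230, which is ≥ 0.1, so fail to reject H₀.
The data do not give significant evidence that the true slope on class size is below -0.366 points per unit.

t = -1.163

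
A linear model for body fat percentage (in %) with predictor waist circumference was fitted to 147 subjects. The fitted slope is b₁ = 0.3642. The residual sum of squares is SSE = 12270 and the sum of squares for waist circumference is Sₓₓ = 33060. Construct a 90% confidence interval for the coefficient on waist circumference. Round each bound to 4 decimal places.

MSE = SSE/(n − 2) = 12270/145 = 84.6207.
SE(b₁) = √(MSE/Sₓₓ) = √(84.6207/33060) = 0.0505926.
df = n − 2 = 145.
t* = t_{0.05, 145} = 1.65543.
Margin = t* × SE = 1.65543 × 0.0505926 = 0.083752.
CI: 0.3642 ± 0.083752 → (0.2804, 0.4480).
With 90% confidence, each one-unit increase in waist circumference is associated with a change of between 0.2804 and 0.4480 % in body fat percentage.

(0.2804, 0.4480)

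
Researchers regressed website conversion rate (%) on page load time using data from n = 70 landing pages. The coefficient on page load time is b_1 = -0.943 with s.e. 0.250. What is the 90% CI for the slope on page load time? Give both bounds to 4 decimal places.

(-1.3599, -0.5261)

df = n − 2 = 70 − 2 = 68.
t* = t_{0.05, 68} = 1.667572.
Margin = t* × SE = 1.667572 × 0.250 = 0.416893.
CI: -0.943 ± 0.416893 → (-1.3599, -0.5261).
With 90% confidence, each one-unit increase in page load time is associated with a change of between -1.3599 and -0.5261 % in website conversion rate.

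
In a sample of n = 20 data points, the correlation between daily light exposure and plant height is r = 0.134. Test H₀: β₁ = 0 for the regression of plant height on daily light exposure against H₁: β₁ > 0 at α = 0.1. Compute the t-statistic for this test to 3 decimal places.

t = 0.574

t = r·√(n − 2)/√(1 − r²) = 0.134·√18/√0.982044 = 0.574.
df = n − 2 = 18.
One-sided p ≈ 0.2866, which is ≥ 0.1, so fail to reject H₀.
The data do not give significant evidence of a linear association between daily light exposure and plant height.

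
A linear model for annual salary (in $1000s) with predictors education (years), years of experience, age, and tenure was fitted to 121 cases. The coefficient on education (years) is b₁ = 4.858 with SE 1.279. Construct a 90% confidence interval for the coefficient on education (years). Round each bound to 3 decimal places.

(2.737, 6.979)

df = n − k − 1 = 121 − 4 − 1 = 116.
t* = t_{0.05, 116} = 1.658096.
Margin = t* × SE = 1.658096 × 1.279 = 2.12070.
CI: 4.858 ± 2.12070 → (2.737, 6.979).
With 90% confidence, each one-unit increase in education (years) is associated with a change of between 2.737 and 6.979 $1000s in annual salary, holding the other predictors fixed.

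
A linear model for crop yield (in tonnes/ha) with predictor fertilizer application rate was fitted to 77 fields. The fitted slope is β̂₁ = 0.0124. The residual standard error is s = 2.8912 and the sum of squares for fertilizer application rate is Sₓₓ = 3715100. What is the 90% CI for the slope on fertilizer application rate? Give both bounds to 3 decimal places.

(0.010, 0.015)

SE(β̂₁) = s/√Sₓₓ = 2.8912/√3715100 = 0.00150001.
df = n − 2 = 75.
t* = t_{0.05, 75} = 1.665425.
Margin = t* × SE = 1.665425 × 0.00150001 = 0.00250.
CI: 0.0124 ± 0.00250 → (0.010, 0.015).
With 90% confidence, each one-unit increase in fertilizer application rate is associated with a change of between 0.010 and 0.015 tonnes/ha in crop yield.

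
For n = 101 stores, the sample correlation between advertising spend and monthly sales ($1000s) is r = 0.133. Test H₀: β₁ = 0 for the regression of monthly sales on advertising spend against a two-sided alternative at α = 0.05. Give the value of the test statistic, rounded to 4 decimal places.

t = 1.3352

t = r·√(n − 2)/√(1 − r²) = 0.133·√99/√0.982311 = 1.3352.
df = n − 2 = 99.
Two-sided p ≈ 0.1849, which is ≥ 0.05, so fail to reject H₀.
The data do not give significant evidence of a linear association between advertising spend and monthly sales.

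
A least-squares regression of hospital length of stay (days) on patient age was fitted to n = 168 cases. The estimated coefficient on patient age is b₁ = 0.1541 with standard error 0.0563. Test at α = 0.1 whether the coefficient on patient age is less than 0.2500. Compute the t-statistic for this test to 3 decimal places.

H₀: β₁ = 0.2500 vs H₁: β₁ < 0.2500.
t = (b₁ − β₁⁰)/SE = (0.1541 − 0.2500) / 0.0563 = -1.703.
df = n − 2 = 168 − 2 = 166.
One-sided p ≈ 0.0452, which is < 0.1, so reject H₀.
There is evidence that the true slope on patient age is below 0.2500 days per unit.

t = -1.703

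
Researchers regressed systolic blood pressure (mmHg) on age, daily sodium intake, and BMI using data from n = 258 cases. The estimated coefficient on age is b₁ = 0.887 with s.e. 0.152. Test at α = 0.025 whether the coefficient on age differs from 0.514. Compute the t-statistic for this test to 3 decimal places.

t = 2.454

H₀: β₁ = 0.514 vs H₁: β₁ ≠ 0.514.
t = (b₁ − β₁⁰)/SE = (0.887 − 0.514) / 0.152 = 2.454.
df = n − k − 1 = 258 − 3 − 1 = 254.
Two-sided p ≈ 0.0148, which is < 0.025, so reject H₀.
There is evidence that the true slope on age differs from 0.514 mmHg per unit, holding the other predictors fixed.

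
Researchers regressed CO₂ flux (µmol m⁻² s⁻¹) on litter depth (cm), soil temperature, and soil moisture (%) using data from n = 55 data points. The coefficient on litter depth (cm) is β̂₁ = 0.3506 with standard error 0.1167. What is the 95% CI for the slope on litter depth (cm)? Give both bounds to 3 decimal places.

df = n − k − 1 = 55 − 3 − 1 = 51.
t* = t_{0.025, 51} = 2.007584.
Margin = t* × SE = 2.007584 × 0.1167 = 0.23429.
CI: 0.3506 ± 0.23429 → (0.116, 0.585).
With 95% confidence, each one-unit increase in litter depth (cm) is associated with a change of between 0.116 and 0.585 µmol m⁻² s⁻¹ in CO₂ flux, holding the other predictors fixed.

(0.116, 0.585)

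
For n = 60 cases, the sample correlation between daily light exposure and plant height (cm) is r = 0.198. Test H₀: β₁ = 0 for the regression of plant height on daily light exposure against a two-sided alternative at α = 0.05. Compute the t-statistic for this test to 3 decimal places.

t = 1.538

t = r·√(n − 2)/√(1 − r²) = 0.198·√58/√0.960796 = 1.538.
df = n − 2 = 58.
Two-sided p ≈ 0.1294, which is ≥ 0.05, so fail to reject H₀.
The data do not give significant evidence of a linear association between daily light exposure and plant height.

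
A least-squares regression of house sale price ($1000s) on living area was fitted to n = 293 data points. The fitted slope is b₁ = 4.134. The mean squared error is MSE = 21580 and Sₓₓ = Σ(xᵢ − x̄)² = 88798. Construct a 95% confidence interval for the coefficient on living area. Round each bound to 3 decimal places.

(3.164, 5.104)

SE(b₁) = √(MSE/Sₓₓ) = √(21580/88798) = 0.492974.
df = n − 2 = 291.
t* = t_{0.025, 291} = 1.96815.
Margin = t* × SE = 1.96815 × 0.492974 = 0.97025.
CI: 4.134 ± 0.97025 → (3.164, 5.104).
With 95% confidence, each one-unit increase in living area is associated with a change of between 3.164 and 5.104 $1000s in house sale price.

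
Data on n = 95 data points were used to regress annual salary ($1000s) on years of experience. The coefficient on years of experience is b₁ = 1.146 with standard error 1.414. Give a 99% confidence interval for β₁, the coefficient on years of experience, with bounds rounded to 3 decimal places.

(-2.572, 4.864)

df = n − 2 = 95 − 2 = 93.
t* = t_{0.005, 93} = 2.629732.
Margin = t* × SE = 2.629732 × 1.414 = 3.71844.
CI: 1.146 ± 3.71844 → (-2.572, 4.864).
With 99% confidence, each one-unit increase in years of experience is associated with a change of between -2.572 and 4.864 $1000s in annual salary.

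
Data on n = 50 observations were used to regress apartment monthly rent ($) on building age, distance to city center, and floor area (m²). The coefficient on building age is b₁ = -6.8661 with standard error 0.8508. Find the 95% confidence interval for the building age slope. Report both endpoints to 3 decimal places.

(-8.579, -5.154)

df = n − k − 1 = 50 − 3 − 1 = 46.
t* = t_{0.025, 46} = 2.012896.
Margin = t* × SE = 2.012896 × 0.8508 = 1.71257.
CI: -6.8661 ± 1.71257 → (-8.579, -5.154).
With 95% confidence, each one-unit increase in building age is associated with a change of between -8.579 and -5.154 $ in apartment monthly rent, holding the other predictors fixed.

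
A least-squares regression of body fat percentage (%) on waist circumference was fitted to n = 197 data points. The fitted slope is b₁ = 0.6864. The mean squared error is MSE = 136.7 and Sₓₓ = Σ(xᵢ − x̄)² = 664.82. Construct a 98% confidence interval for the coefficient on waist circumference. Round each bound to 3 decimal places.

SE(b₁) = √(MSE/Sₓₓ) = √(136.7/664.82) = 0.453453.
df = n − 2 = 195.
t* = t_{0.01, 195} = 2.345623.
Margin = t* × SE = 2.345623 × 0.453453 = 1.06363.
CI: 0.6864 ± 1.06363 → (-0.377, 1.750).
With 98% confidence, each one-unit increase in waist circumference is associated with a change of between -0.377 and 1.750 % in body fat percentage.

(-0.377, 1.750)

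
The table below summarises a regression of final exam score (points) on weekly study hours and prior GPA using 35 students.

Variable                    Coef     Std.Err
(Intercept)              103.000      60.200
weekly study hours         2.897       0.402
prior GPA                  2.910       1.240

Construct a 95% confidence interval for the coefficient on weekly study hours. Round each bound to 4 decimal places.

Read off: b = 2.897, SE = 0.402 for weekly study hours.
df = n − k − 1 = 35 − 2 − 1 = 32.
t* = t_{0.025, 32} = 2.036933.
Margin = t* × SE = 2.036933 × 0.402 = 0.818847.
CI: 2.897 ± 0.818847 → (2.0782, 3.7158).

(2.0782, 3.7158)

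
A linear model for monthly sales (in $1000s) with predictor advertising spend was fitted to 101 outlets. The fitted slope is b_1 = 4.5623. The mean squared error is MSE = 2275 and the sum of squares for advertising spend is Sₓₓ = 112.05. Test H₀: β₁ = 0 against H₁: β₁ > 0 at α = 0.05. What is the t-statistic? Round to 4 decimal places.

SE(b_1) = √(MSE/Sₓₓ) = √(2275/112.05) = 4.50593.
t = 4.5623 / 4.50593 = 1.0125.
df = n − 2 = 99.
One-sided p ≈ 0.1569, which is ≥ 0.05, so fail to reject H₀.
The data do not give significant evidence that the true slope on advertising spend is positive.

t = 1.0125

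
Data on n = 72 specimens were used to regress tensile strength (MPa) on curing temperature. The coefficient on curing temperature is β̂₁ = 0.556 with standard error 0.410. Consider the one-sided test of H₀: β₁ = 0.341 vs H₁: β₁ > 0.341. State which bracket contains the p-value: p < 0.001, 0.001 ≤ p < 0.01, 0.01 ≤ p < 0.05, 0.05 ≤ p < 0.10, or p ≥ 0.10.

p ≥ 0.10

t = (0.556 − 0.341) / 0.410 = 0.524.
df = n − 2 = 72 − 2 = 70.
One-sided p = P(T_{70} > t) ≈ 0.3008.
So p ≥ 0.10.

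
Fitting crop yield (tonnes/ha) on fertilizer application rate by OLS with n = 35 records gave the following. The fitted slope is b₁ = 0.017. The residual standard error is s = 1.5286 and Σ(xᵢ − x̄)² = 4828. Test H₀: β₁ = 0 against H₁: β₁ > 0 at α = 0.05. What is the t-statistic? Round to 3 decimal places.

SE(b₁) = s/√Sₓₓ = 1.5286/√4828 = 0.0219994.
t = 0.017 / 0.0219994 = 0.773.
df = n − 2 = 33.
One-sided p ≈ 0.2226, which is ≥ 0.05, so fail to reject H₀.
The data do not give significant evidence that the true slope on fertilizer application rate is positive.

t = 0.773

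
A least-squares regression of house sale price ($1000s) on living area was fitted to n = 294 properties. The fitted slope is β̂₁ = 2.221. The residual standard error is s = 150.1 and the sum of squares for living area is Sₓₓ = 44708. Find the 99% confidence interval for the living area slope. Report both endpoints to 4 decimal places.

SE(β̂₁) = s/√Sₓₓ = 150.1/√44708 = 0.709885.
df = n − 2 = 292.
t* = t_{0.005, 292} = 2.592771.
Margin = t* × SE = 2.592771 × 0.709885 = 1.840569.
CI: 2.221 ± 1.840569 → (0.3804, 4.0616).
With 99% confidence, each one-unit increase in living area is associated with a change of between 0.3804 and 4.0616 $1000s in house sale price.

(0.3804, 4.0616)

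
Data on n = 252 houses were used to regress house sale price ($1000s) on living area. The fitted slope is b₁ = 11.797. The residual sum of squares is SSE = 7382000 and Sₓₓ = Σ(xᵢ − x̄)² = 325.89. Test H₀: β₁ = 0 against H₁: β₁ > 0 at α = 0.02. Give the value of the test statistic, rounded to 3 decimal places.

t = 1.239

MSE = SSE/(n − 2) = 7382000/250 = 29528.
SE(b₁) = √(MSE/Sₓₓ) = √(29528/325.89) = 9.51878.
t = 11.797 / 9.51878 = 1.239.
df = n − 2 = 250.
One-sided p ≈ 0.1082, which is ≥ 0.02, so fail to reject H₀.
The data do not give significant evidence that the true slope on living area is positive.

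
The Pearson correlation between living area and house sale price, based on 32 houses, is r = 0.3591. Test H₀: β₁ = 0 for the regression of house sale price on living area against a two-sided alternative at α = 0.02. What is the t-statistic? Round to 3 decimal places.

t = r·√(n − 2)/√(1 − r²) = 0.3591·√30/√0.871047 = 2.107.
df = n − 2 = 30.
Two-sided p ≈ 0.0435, which is ≥ 0.02, so fail to reject H₀.
The data do not give significant evidence of a linear association between living area and house sale price.

t = 2.107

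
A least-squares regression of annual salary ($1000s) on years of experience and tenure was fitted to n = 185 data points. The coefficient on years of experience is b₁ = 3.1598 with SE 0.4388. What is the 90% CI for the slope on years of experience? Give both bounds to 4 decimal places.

(2.4343, 3.8853)

df = n − k − 1 = 185 − 2 − 1 = 182.
t* = t_{0.05, 182} = 1.653269.
Margin = t* × SE = 1.653269 × 0.4388 = 0.725454.
CI: 3.1598 ± 0.725454 → (2.4343, 3.8853).
With 90% confidence, each one-unit increase in years of experience is associated with a change of between 2.4343 and 3.8853 $1000s in annual salary, holding the other predictors fixed.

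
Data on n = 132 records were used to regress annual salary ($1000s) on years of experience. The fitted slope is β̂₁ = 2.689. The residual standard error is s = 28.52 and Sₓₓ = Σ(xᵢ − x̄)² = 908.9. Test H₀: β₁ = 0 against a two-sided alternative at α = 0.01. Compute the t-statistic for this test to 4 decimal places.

t = 2.8425

SE(β̂₁) = s/√Sₓₓ = 28.52/√908.9 = 0.946001.
t = 2.689 / 0.946001 = 2.8425.
df = n − 2 = 130.
Two-sided p ≈ 0.0052, which is < 0.01, so reject H₀.
There is evidence that years of experience is associated with annual salary.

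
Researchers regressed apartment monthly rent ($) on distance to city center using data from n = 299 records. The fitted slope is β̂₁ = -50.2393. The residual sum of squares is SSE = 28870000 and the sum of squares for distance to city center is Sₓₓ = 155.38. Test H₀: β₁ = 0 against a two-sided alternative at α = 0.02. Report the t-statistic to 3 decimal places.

MSE = SSE/(n − 2) = 28870000/297 = 97205.4.
SE(β̂₁) = √(MSE/Sₓₓ) = √(97205.4/155.38) = 25.012.
t = -50.2393 / 25.012 = -2.009.
df = n − 2 = 297.
Two-sided p ≈ 0.0455, which is ≥ 0.02, so fail to reject H₀.
The data do not give significant evidence of an association between distance to city center and apartment monthly rent.

t = -2.009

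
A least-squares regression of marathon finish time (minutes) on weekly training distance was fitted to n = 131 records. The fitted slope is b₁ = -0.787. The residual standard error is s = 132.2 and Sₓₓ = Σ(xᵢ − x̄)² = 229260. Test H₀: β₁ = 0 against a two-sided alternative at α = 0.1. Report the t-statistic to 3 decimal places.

t = -2.850

SE(b₁) = s/√Sₓₓ = 132.2/√229260 = 0.276101.
t = -0.787 / 0.276101 = -2.850.
df = n − 2 = 129.
Two-sided p ≈ 0.0051, which is < 0.1, so reject H₀.
There is evidence that weekly training distance is associated with marathon finish time.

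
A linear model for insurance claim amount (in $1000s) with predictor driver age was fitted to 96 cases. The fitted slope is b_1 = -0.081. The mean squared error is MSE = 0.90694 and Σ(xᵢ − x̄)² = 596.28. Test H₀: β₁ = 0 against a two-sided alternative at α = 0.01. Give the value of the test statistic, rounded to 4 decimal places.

SE(b_1) = √(MSE/Sₓₓ) = √(0.90694/596.28) = 0.039.
t = -0.081 / 0.039 = -2.0769.
df = n − 2 = 94.
Two-sided p ≈ 0.0405, which is ≥ 0.01, so fail to reject H₀.
The data do not give significant evidence of an association between driver age and insurance claim amount.

t = -2.0769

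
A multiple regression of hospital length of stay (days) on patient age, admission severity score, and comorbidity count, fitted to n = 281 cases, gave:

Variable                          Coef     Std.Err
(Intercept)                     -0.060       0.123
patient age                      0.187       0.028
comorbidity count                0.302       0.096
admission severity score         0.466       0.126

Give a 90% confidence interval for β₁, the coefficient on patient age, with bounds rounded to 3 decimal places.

Read off: b = 0.187, SE = 0.028 for patient age.
df = n − k − 1 = 281 − 3 − 1 = 277.
t* = t_{0.05, 277} = 1.650373.
Margin = t* × SE = 1.650373 × 0.028 = 0.04621.
CI: 0.187 ± 0.04621 → (0.141, 0.233).

(0.141, 0.233)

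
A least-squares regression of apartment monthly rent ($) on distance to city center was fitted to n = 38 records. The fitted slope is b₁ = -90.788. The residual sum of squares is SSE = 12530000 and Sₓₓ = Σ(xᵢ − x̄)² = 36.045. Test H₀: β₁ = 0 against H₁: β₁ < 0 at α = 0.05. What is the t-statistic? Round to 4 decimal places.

MSE = SSE/(n − 2) = 12530000/36 = 348056.
SE(b₁) = √(MSE/Sₓₓ) = √(348056/36.045) = 98.2657.
t = -90.788 / 98.2657 = -0.9239.
df = n − 2 = 36.
One-sided p ≈ 0.1808, which is ≥ 0.05, so fail to reject H₀.
The data do not give significant evidence that the true slope on distance to city center is negative.

t = -0.9239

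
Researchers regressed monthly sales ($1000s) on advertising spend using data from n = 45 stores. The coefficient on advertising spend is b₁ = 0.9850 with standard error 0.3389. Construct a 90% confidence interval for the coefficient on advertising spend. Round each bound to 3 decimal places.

(0.415, 1.555)

df = n − 2 = 45 − 2 = 43.
t* = t_{0.05, 43} = 1.681071.
Margin = t* × SE = 1.681071 × 0.3389 = 0.56971.
CI: 0.9850 ± 0.56971 → (0.415, 1.555).
With 90% confidence, each one-unit increase in advertising spend is associated with a change of between 0.415 and 1.555 $1000s in monthly sales.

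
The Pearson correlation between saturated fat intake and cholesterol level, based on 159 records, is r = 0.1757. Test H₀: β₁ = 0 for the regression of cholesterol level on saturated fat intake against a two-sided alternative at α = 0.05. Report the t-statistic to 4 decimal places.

t = 2.2363

t = r·√(n − 2)/√(1 − r²) = 0.1757·√157/√0.96913 = 2.2363.
df = n − 2 = 157.
Two-sided p ≈ 0.0267, which is < 0.05, so reject H₀.
There is evidence of a linear association between saturated fat intake and cholesterol level.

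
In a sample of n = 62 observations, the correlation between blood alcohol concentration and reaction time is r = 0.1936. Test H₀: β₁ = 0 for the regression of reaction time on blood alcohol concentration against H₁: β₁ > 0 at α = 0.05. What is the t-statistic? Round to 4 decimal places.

t = r·√(n − 2)/√(1 − r²) = 0.1936·√60/√0.962519 = 1.5285.
df = n − 2 = 60.
One-sided p ≈ 0.0658, which is ≥ 0.05, so fail to reject H₀.
The data do not give significant evidence of a linear association between blood alcohol concentration and reaction time.

t = 1.5285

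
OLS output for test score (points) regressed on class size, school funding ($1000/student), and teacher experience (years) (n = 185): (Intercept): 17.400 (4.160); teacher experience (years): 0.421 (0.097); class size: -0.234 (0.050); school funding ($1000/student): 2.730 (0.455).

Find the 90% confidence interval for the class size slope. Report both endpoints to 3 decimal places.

Read off: b = -0.234, SE = 0.050 for class size.
df = n − k − 1 = 185 − 3 − 1 = 181.
t* = t_{0.05, 181} = 1.653316.
Margin = t* × SE = 1.653316 × 0.050 = 0.08267.
CI: -0.234 ± 0.08267 → (-0.317, -0.151).

(-0.317, -0.151)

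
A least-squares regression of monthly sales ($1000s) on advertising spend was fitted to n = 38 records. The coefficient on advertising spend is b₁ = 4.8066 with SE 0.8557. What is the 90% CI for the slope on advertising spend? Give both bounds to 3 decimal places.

df = n − 2 = 38 − 2 = 36.
t* = t_{0.05, 36} = 1.688298.
Margin = t* × SE = 1.688298 × 0.8557 = 1.44468.
CI: 4.8066 ± 1.44468 → (3.362, 6.251).
With 90% confidence, each one-unit increase in advertising spend is associated with a change of between 3.362 and 6.251 $1000s in monthly sales.

(3.362, 6.251)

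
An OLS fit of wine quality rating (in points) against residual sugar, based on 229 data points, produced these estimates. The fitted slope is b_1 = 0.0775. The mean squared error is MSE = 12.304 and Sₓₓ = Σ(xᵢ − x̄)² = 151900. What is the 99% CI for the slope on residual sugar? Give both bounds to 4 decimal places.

(0.0541, 0.1009)

SE(b_1) = √(MSE/Sₓₓ) = √(12.304/151900) = 0.00900004.
df = n − 2 = 227.
t* = t_{0.005, 227} = 2.597661.
Margin = t* × SE = 2.597661 × 0.00900004 = 0.023379.
CI: 0.0775 ± 0.023379 → (0.0541, 0.1009).
With 99% confidence, each one-unit increase in residual sugar is associated with a change of between 0.0541 and 0.1009 points in wine quality rating.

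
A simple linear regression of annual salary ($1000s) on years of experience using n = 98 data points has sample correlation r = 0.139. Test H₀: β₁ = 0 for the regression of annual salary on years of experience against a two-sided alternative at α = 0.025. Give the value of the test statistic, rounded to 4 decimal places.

t = r·√(n − 2)/√(1 − r²) = 0.139·√96/√0.980679 = 1.3753.
df = n − 2 = 96.
Two-sided p ≈ 0.1722, which is ≥ 0.025, so fail to reject H₀.
The data do not give significant evidence of a linear association between years of experience and annual salary.

t = 1.3753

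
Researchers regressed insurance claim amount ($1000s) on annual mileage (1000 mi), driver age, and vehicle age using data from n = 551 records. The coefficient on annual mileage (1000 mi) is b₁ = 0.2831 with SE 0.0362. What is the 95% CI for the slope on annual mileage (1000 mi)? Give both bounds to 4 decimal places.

df = n − k − 1 = 551 − 3 − 1 = 547.
t* = t_{0.025, 547} = 1.96431.
Margin = t* × SE = 1.96431 × 0.0362 = 0.071108.
CI: 0.2831 ± 0.071108 → (0.2120, 0.3542).
With 95% confidence, each one-unit increase in annual mileage (1000 mi) is associated with a change of between 0.2120 and 0.3542 $1000s in insurance claim amount, holding the other predictors fixed.

(0.2120, 0.3542)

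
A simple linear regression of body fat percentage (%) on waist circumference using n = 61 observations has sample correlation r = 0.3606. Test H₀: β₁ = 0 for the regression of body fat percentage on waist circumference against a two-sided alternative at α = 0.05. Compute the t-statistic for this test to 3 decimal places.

t = r·√(n − 2)/√(1 − r²) = 0.3606·√59/√0.869968 = 2.970.
df = n − 2 = 59.
Two-sided p ≈ 0.0043, which is < 0.05, so reject H₀.
There is evidence of a linear association between waist circumference and body fat percentage.

t = 2.970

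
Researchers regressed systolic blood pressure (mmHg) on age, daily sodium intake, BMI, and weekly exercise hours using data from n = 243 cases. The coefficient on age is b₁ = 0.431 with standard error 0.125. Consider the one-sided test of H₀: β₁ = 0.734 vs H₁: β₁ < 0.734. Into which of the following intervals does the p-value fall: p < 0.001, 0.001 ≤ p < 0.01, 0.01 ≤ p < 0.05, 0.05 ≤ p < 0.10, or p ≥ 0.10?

t = (0.431 − 0.734) / 0.125 = -2.424.
df = n − k − 1 = 243 − 4 − 1 = 238.
One-sided p = P(T_{238} < t) ≈ 0.0080.
So 0.001 ≤ p < 0.01.

0.001 ≤ p < 0.01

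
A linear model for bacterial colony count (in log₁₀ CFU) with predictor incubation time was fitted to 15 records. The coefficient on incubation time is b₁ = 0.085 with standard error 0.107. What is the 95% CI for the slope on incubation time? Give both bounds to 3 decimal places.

(-0.146, 0.316)

df = n − 2 = 15 − 2 = 13.
t* = t_{0.025, 13} = 2.160369.
Margin = t* × SE = 2.160369 × 0.107 = 0.23116.
CI: 0.085 ± 0.23116 → (-0.146, 0.316).
With 95% confidence, each one-unit increase in incubation time is associated with a change of between -0.146 and 0.316 log₁₀ CFU in bacterial colony count.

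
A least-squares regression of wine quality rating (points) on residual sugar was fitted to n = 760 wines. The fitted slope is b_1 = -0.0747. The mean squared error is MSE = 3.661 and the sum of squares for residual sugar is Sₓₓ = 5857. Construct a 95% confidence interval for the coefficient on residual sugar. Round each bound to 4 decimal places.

(-0.1238, -0.0256)

SE(b_1) = √(MSE/Sₓₓ) = √(3.661/5857) = 0.0250013.
df = n − 2 = 758.
t* = t_{0.025, 758} = 1.963099.
Margin = t* × SE = 1.963099 × 0.0250013 = 0.049080.
CI: -0.0747 ± 0.049080 → (-0.1238, -0.0256).
With 95% confidence, each one-unit increase in residual sugar is associated with a change of between -0.1238 and -0.0256 points in wine quality rating.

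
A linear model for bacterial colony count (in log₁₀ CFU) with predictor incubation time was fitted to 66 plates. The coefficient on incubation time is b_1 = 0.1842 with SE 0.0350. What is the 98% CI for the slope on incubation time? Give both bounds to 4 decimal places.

(0.1007, 0.2677)

df = n − 2 = 66 − 2 = 64.
t* = t_{0.01, 64} = 2.386037.
Margin = t* × SE = 2.386037 × 0.0350 = 0.083511.
CI: 0.1842 ± 0.083511 → (0.1007, 0.2677).
With 98% confidence, each one-unit increase in incubation time is associated with a change of between 0.1007 and 0.2677 log₁₀ CFU in bacterial colony count.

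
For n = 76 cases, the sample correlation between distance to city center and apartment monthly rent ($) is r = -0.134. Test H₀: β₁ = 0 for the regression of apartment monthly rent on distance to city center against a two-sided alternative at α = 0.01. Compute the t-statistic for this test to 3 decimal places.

t = r·√(n − 2)/√(1 − r²) = -0.134·√74/√0.982044 = -1.163.
df = n − 2 = 74.
Two-sided p ≈ 0.2485, which is ≥ 0.01, so fail to reject H₀.
The data do not give significant evidence of a linear association between distance to city center and apartment monthly rent.

t = -1.163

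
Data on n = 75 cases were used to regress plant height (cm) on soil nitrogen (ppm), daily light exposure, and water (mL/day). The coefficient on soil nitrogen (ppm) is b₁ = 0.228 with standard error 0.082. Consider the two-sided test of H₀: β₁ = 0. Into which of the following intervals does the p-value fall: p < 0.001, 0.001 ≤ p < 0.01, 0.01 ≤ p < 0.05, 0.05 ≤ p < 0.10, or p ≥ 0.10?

0.001 ≤ p < 0.01

t = 0.228 / 0.082 = 2.780.
df = n − k − 1 = 75 − 3 − 1 = 71.
Two-sided p = 2·P(T_{71} > |t|) ≈ 0.0069.
So 0.001 ≤ p < 0.01.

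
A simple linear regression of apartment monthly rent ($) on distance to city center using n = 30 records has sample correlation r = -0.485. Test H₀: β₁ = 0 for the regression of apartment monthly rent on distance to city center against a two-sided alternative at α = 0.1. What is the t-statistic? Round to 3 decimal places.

t = -2.935

t = r·√(n − 2)/√(1 − r²) = -0.485·√28/√0.764775 = -2.935.
df = n − 2 = 28.
Two-sided p ≈ 0.0066, which is < 0.1, so reject H₀.
There is evidence of a linear association between distance to city center and apartment monthly rent.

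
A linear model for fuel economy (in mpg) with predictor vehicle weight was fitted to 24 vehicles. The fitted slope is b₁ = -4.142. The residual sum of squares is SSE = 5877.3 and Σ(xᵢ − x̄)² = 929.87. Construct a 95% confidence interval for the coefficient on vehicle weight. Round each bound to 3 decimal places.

(-5.254, -3.030)

MSE = SSE/(n − 2) = 5877.3/22 = 267.15.
SE(b₁) = √(MSE/Sₓₓ) = √(267.15/929.87) = 0.536002.
df = n − 2 = 22.
t* = t_{0.025, 22} = 2.073873.
Margin = t* × SE = 2.073873 × 0.536002 = 1.11160.
CI: -4.142 ± 1.11160 → (-5.254, -3.030).
With 95% confidence, each one-unit increase in vehicle weight is associated with a change of between -5.254 and -3.030 mpg in fuel economy.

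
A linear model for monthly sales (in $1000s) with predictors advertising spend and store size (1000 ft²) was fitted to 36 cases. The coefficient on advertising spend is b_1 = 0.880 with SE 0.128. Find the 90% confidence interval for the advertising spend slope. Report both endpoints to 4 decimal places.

df = n − k − 1 = 36 − 2 − 1 = 33.
t* = t_{0.05, 33} = 1.69236.
Margin = t* × SE = 1.69236 × 0.128 = 0.216622.
CI: 0.880 ± 0.216622 → (0.6634, 1.0966).
With 90% confidence, each one-unit increase in advertising spend is associated with a change of between 0.6634 and 1.0966 $1000s in monthly sales, holding the other predictors fixed.

(0.6634, 1.0966)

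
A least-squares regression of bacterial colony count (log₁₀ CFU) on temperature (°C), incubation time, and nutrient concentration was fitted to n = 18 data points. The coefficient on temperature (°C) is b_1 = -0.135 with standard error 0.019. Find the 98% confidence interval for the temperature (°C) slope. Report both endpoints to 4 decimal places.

df = n − k − 1 = 18 − 3 − 1 = 14.
t* = t_{0.01, 14} = 2.624494.
Margin = t* × SE = 2.624494 × 0.019 = 0.049865.
CI: -0.135 ± 0.049865 → (-0.1849, -0.0851).
With 98% confidence, each one-unit increase in temperature (°C) is associated with a change of between -0.1849 and -0.0851 log₁₀ CFU in bacterial colony count, holding the other predictors fixed.

(-0.1849, -0.0851)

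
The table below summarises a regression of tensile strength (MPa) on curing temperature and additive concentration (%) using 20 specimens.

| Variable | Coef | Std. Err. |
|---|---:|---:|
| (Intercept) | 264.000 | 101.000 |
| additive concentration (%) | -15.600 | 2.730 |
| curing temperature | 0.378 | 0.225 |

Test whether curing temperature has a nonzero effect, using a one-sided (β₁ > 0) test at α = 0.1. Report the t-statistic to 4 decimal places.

t = 1.6800

Read off: b = 0.378, SE = 0.225 for curing temperature.
H₀: β₁ = 0 vs H₁: β₁ > 0.
t = 0.378 / 0.225 = 1.6800.
df = n − k − 1 = 20 − 2 − 1 = 17.
One-sided p ≈ 0.0556, which is < 0.1, so reject H₀.
There is evidence that the true slope on curing temperature is positive, holding the other predictors fixed.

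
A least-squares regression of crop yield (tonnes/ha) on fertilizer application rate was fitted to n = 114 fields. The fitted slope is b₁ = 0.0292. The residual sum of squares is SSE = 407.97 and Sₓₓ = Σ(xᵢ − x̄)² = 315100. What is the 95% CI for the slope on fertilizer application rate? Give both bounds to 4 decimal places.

(0.0225, 0.0359)

MSE = SSE/(n − 2) = 407.97/112 = 3.64259.
SE(b₁) = √(MSE/Sₓₓ) = √(3.64259/315100) = 0.00340002.
df = n − 2 = 112.
t* = t_{0.025, 112} = 1.981372.
Margin = t* × SE = 1.981372 × 0.00340002 = 0.006737.
CI: 0.0292 ± 0.006737 → (0.0225, 0.0359).
With 95% confidence, each one-unit increase in fertilizer application rate is associated with a change of between 0.0225 and 0.0359 tonnes/ha in crop yield.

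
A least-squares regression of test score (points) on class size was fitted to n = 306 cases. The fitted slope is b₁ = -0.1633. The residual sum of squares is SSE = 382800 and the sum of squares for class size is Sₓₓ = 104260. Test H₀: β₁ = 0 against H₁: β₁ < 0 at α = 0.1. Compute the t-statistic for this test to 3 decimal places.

MSE = SSE/(n − 2) = 382800/304 = 1259.21.
SE(b₁) = √(MSE/Sₓₓ) = √(1259.21/104260) = 0.109898.
t = -0.1633 / 0.109898 = -1.486.
df = n − 2 = 304.
One-sided p ≈ 0.0692, which is < 0.1, so reject H₀.
There is evidence that the true slope on class size is negative.

t = -1.486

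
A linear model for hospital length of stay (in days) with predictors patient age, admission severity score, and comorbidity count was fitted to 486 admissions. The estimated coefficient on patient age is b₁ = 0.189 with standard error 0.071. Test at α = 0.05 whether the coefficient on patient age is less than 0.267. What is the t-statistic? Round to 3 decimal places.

H₀: β₁ = 0.267 vs H₁: β₁ < 0.267.
t = (b₁ − β₁⁰)/SE = (0.189 − 0.267) / 0.071 = -1.099.
df = n − k − 1 = 486 − 3 − 1 = 482.
One-sided p ≈ 0.1362, which is ≥ 0.05, so fail to reject H₀.
The data do not give significant evidence that the true slope on patient age is below 0.267 days per unit, holding the other predictors fixed.

t = -1.099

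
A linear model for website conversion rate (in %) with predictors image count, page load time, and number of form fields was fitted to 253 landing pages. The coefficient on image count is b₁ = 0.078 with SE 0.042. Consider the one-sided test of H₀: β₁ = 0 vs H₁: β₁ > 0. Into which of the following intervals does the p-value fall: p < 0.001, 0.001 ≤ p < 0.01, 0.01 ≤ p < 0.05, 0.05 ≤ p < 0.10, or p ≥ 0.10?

t = 0.078 / 0.042 = 1.857.
df = n − k − 1 = 253 − 3 − 1 = 249.
One-sided p = P(T_{249} > t) ≈ 0.0322.
So 0.01 ≤ p < 0.05.

0.01 ≤ p < 0.05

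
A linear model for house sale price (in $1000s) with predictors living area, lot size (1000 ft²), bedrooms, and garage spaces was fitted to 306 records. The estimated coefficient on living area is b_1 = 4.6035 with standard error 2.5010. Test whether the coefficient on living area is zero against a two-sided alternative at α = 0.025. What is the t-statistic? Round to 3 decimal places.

t = 1.841

H₀: β₁ = 0 vs H₁: β₁ ≠ 0.
t = (b_1 − β₁⁰)/SE = 4.6035 / 2.5010 = 1.841.
df = n − k − 1 = 306 − 4 − 1 = 301.
Two-sided p ≈ 0.0667, which is ≥ 0.025, so fail to reject H₀.
The data do not give significant evidence of an association between living area and house sale price, after adjusting for the other predictors.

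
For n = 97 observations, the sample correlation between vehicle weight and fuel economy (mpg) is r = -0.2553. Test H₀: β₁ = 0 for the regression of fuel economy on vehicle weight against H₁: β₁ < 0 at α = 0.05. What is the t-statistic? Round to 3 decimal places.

t = -2.574

t = r·√(n − 2)/√(1 − r²) = -0.2553·√95/√0.934822 = -2.574.
df = n − 2 = 95.
One-sided p ≈ 0.0058, which is < 0.05, so reject H₀.
There is evidence of a linear association between vehicle weight and fuel economy.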